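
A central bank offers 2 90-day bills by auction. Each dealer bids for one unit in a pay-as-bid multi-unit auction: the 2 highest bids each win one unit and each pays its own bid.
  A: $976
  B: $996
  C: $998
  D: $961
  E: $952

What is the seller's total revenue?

Ordering the bids: 998 (C), 996 (B), 976 (A), 961 (D), …
The 2 highest are C, B.
Total revenue = 998 + 996 = $1,994.

Total revenue: $1,994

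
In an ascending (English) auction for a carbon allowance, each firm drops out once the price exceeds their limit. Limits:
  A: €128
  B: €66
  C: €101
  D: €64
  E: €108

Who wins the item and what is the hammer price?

A wins at €108

Sorting limits: 128 (A) > 108 (E) > 101 (C) > 66 (B) > 64 (D)
E is the last rival to drop out, at €108; A remains and wins at that price.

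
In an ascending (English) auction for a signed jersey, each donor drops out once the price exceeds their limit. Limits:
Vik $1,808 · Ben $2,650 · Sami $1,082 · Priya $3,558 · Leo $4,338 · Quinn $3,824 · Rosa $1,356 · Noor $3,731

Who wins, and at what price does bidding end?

Leo wins at $3,824

Sorting limits: 4,338 (Leo) > 3,824 (Quinn) > 3,731 (Noor) > 3,558 (Priya) > 2,650 (Ben) > 1,808 (Vik) > …
Once the price passes $3,824, only Leo is left; the hammer falls at Quinn's limit of $3,824.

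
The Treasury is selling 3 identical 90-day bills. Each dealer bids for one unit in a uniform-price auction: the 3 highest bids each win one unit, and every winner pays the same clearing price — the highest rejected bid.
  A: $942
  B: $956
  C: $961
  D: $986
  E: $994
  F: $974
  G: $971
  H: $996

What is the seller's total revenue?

Total revenue: $2,922

Ordering the bids: 996 (H), 994 (E), 986 (D), 974 (F), 971 (G), …
Top 3: H, E, D.
Clearing price = highest rejected bid = $974.
Total revenue = 3 × $974 = $2,922.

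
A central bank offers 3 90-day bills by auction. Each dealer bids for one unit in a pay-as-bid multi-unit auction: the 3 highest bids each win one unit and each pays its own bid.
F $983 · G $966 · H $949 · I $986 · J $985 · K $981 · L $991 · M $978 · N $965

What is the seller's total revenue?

Total revenue: $2,962

Bids ranked high→low: 991 (L), 986 (I), 985 (J), 983 (F), 981 (K), …
Winners (3 units): L, I, J.
Total revenue = 991 + 986 + 985 = $2,962.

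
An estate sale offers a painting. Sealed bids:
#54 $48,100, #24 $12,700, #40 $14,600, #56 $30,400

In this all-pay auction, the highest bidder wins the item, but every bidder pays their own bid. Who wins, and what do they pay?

Bids ranked: 48,100 (#54) > 30,400 (#56) > 14,600 (#40) > 12,700 (#24)
#54 is highest and takes the item; every bidder forfeits their bid.

#54 pays $48,100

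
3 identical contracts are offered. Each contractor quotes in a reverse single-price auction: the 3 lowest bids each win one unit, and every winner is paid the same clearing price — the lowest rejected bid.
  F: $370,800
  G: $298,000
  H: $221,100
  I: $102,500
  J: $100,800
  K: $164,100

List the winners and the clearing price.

Ordering the bids: 100,800 (J), 102,500 (I), 164,100 (K), 221,100 (H), 298,000 (G), …
Winners (3 units): J, I, K.
First losing bid is H's $221,100, which sets the uniform price.

J, I, K; each is paid $221,100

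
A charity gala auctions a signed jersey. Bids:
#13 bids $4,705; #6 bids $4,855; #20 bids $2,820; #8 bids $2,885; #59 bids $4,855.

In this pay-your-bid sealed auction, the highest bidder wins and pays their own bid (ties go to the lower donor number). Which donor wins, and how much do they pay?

#6 pays $4,855

Bids in order: 4,855 (#6) > 4,855 (#59) > 4,705 (#13) > 2,885 (#8) > 2,820 (#20)
Tie at $4,855 → #6 wins by tie-break.
First-price: #6 pays what they bid, $4,855.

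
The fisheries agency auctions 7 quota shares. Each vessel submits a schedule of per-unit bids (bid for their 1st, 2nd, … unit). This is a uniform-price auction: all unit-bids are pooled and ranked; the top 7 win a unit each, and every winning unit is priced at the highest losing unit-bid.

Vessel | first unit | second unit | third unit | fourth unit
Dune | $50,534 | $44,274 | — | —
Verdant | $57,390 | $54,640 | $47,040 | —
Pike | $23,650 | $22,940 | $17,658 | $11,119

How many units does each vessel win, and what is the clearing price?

All unit-bids, highest first — top 7: 57,390 (Verdant-1), 54,640 (Verdant-2), 50,534 (Dune-1), 47,040 (Verdant-3), 44,274 (Dune-2), 23,650 (Pike-1), 22,940 (Pike-2)
Highest rejected unit-bid = $17,658.
Allocation: Dune 2, Pike 2, Verdant 3.

Dune 2, Pike 2, Verdant 3; clearing price $17,658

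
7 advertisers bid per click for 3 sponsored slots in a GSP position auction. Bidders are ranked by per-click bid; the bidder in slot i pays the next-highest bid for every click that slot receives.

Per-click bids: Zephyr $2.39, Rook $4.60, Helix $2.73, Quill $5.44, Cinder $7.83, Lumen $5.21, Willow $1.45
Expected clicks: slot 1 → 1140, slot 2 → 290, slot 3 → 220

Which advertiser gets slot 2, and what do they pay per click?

Ranked by bid: $7.83 (Cinder) > $5.44 (Quill) > $5.21 (Lumen) > $4.60 (Rook) > …
Slot 2 goes to the second-ranked bidder, Quill, who pays the next bid down: $5.21/click.

Quill; $5.21 per click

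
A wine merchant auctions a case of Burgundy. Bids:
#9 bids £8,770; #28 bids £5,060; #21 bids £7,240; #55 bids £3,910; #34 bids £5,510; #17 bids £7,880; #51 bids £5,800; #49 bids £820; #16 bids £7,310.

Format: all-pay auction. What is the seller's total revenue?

Bids in order: 8,770 (#9) > 7,880 (#17) > 7,310 (#16) > 7,240 (#21) > 5,800 (#51) > 5,510 (#34) > …
Every bidder forfeits their bid regardless of winning.
Revenue = 8,770 + 5,060 + 7,240 + 3,910 + 5,510 + 7,880 + 5,800 + 820 + 7,310 = £52,300.

Total revenue: £52,300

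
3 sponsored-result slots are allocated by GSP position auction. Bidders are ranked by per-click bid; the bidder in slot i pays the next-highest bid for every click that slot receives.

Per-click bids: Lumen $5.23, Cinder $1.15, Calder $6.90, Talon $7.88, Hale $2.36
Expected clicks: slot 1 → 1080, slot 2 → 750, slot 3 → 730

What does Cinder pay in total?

Sorting advertisers: $7.88 (Talon) > $6.90 (Calder) > $5.23 (Lumen) > $2.36 (Hale) > …
Cinder ranks below slot 3 → no slot, pays nothing.

Cinder pays $0.00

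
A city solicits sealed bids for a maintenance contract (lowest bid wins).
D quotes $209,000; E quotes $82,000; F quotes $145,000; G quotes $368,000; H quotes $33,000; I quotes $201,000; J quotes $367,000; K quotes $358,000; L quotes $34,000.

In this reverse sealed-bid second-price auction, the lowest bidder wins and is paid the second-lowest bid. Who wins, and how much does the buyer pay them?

H is paid $34,000

Bids ranked: 33,000 (H) < 34,000 (L) < 82,000 (E) < 145,000 (F) < 201,000 (I) < 209,000 (D) < …
H wins with the lowest bid; price is set by the runner-up at $34,000.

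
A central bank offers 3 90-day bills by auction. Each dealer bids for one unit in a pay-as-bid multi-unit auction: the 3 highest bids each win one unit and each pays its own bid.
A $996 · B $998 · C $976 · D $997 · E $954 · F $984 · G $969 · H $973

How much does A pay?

Bids ranked high→low: 998 (B), 997 (D), 996 (A), 984 (F), 976 (C), …
The 3 highest are B, D, A.
A wins → own bid $996.

A pays $996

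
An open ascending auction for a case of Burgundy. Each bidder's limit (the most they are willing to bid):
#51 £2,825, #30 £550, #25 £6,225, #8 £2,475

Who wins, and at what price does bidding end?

#25 wins at £2,825

Limits in order: 6,225 (#25) > 2,825 (#51) > 2,475 (#8) > 550 (#30)
#51 is the last rival to drop out, at £2,825; #25 remains and wins at that price.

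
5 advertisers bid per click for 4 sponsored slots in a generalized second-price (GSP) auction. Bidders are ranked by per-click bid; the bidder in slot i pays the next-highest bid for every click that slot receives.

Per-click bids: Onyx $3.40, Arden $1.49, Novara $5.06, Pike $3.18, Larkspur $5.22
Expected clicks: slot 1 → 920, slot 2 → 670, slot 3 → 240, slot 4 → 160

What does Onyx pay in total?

Onyx pays $763.20

Per-click bids in order: $5.22 (Larkspur) > $5.06 (Novara) > $3.40 (Onyx) > $3.18 (Pike) > $1.49 (Arden)
Onyx holds slot 3 → pays next bid $3.18 × 240 clicks = $763.20.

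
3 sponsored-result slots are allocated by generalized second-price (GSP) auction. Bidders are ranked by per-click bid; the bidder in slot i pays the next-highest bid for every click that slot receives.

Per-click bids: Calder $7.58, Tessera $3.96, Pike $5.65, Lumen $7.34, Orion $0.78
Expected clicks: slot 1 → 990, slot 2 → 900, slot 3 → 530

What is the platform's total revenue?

Sorting advertisers: $7.58 (Calder) > $7.34 (Lumen) > $5.65 (Pike) > $3.96 (Tessera) > …
Slot 1: Calder pays $7.34 × 990 = $7266.60
Slot 2: Lumen pays $5.65 × 900 = $5085.00
Slot 3: Pike pays $3.96 × 530 = $2098.80
Total = $14450.40

Total revenue: $14450.40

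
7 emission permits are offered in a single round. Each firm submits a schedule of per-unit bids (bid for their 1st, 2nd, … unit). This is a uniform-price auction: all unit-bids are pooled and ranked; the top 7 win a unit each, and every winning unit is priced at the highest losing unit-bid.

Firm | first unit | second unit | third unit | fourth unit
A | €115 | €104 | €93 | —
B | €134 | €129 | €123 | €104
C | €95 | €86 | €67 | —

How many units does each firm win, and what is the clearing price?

A 2, B 4, C 1; clearing price €93

All unit-bids, highest first — top 7: 134 (B-1), 129 (B-2), 123 (B-3), 115 (A-1), 104 (A-2), 104 (B-4), 95 (C-1)
Highest rejected unit-bid = €93.
Allocation: A 2, B 4, C 1.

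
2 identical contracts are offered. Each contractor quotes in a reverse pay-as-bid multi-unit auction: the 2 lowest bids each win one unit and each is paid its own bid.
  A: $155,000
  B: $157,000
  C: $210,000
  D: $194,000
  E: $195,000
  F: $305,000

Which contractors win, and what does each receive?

A $155,000, B $157,000

Sorting: 155,000 (A), 157,000 (B), 194,000 (D), 195,000 (E), …
Winners (2 units): A, B.
Each winner is paid its own bid: A $155,000, B $157,000.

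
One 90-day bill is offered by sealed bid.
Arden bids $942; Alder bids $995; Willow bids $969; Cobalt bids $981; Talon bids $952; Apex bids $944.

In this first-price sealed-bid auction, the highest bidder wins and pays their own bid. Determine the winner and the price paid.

Rule: the highest bidder wins and pays their own bid.
Bids ranked: 995 (Alder) > 981 (Cobalt) > 969 (Willow) > 952 (Talon) > 944 (Apex) > 942 (Arden)
Alder has the highest bid and pays exactly that: $995.

Alder pays $995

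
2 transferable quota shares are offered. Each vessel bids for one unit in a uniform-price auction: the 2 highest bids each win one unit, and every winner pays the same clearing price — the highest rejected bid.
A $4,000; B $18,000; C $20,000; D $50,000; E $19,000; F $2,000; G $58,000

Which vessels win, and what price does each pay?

G, D; each pays $20,000

Bids ranked high→low: 58,000 (G), 50,000 (D), 20,000 (C), 19,000 (E), …
Top 2: G, D.
Highest unsuccessful bid: $20,000 → clearing price.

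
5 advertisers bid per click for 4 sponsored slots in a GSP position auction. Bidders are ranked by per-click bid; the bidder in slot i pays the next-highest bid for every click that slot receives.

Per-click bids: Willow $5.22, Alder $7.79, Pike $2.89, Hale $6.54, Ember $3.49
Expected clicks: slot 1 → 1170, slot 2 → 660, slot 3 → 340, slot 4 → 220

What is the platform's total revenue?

Per-click bids in order: $7.79 (Alder) > $6.54 (Hale) > $5.22 (Willow) > $3.49 (Ember) > $2.89 (Pike)
Slot 1: Alder pays $6.54 × 1170 = $7651.80
Slot 2: Hale pays $5.22 × 660 = $3445.20
Slot 3: Willow pays $3.49 × 340 = $1186.60
Slot 4: Ember pays $2.89 × 220 = $635.80
Total = $12919.40

Total revenue: $12919.40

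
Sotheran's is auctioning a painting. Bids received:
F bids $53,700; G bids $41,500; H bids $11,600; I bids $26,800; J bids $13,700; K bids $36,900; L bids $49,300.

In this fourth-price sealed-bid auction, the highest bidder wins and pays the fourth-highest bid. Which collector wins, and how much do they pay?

Bids in order: 53,700 (F) > 49,300 (L) > 41,500 (G) > 36,900 (K) > 26,800 (I) > 13,700 (J) > …
F is highest; pays the fourth-highest bid, $36,900.

F pays $36,900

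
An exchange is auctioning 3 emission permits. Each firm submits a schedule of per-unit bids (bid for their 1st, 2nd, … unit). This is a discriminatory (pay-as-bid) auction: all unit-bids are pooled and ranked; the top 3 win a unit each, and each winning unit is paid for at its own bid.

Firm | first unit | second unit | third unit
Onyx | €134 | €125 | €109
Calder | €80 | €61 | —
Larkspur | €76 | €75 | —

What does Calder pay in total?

Calder pays €0

Pooled unit-bids ranked (top 3): 134 (Onyx-1), 125 (Onyx-2), 109 (Onyx-3)
Next rejected bid: €80 (not a price — pay-as-bid).
Calder wins no units.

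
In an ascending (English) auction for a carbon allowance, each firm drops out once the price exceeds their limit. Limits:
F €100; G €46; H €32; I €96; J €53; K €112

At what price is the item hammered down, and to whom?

K wins at €100

Limits in order: 112 (K) > 100 (F) > 96 (I) > 53 (J) > 46 (G) > 32 (H)
F is the last rival to drop out, at €100; K remains and wins at that price.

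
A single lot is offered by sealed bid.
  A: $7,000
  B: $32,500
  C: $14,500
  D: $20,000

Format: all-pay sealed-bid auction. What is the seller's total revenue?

Total revenue: $74,000

Bids in order: 32,500 (B) > 20,000 (D) > 14,500 (C) > 7,000 (A)
Every bidder forfeits their bid regardless of winning.
Revenue = 7,000 + 32,500 + 14,500 + 20,000 = $74,000.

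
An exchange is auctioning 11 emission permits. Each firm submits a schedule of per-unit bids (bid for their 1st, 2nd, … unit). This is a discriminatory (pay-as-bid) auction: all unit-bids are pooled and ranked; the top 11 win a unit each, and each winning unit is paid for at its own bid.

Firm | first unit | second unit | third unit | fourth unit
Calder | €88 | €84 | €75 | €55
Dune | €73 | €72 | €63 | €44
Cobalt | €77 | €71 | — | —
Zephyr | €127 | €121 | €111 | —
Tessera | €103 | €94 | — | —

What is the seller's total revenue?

Merging the schedules and taking the best 11: 127 (Zephyr-1), 121 (Zephyr-2), 111 (Zephyr-3), 103 (Tessera-1), 94 (Tessera-2), 88 (Calder-1), 84 (Calder-2), 77 (Cobalt-1), 75 (Calder-3), 73 (Dune-1), 72 (Dune-2)
Next rejected bid: €71 (not a price — pay-as-bid).
Each winning unit pays its own bid.
Revenue = 127 + 121 + 111 + 103 + 94 + 88 + 84 + 77 + 75 + 73 + 72 = €1,025.

Total revenue: €1,025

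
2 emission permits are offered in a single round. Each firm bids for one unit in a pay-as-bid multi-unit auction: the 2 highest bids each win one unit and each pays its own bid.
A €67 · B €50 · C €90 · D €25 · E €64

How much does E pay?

E pays €0

Ordering the bids: 90 (C), 67 (A), 64 (E), 50 (B), …
The 2 highest are C, A.
E does not win → €0.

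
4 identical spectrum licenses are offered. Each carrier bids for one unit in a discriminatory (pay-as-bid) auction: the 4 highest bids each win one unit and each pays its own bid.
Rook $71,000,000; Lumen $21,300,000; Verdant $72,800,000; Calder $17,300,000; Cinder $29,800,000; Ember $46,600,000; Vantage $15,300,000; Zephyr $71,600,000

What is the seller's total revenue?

Ordering the bids: 72,800,000 (Verdant), 71,600,000 (Zephyr), 71,000,000 (Rook), 46,600,000 (Ember), 29,800,000 (Cinder), 21,300,000 (Lumen), …
The 4 highest are Verdant, Zephyr, Rook, Ember.
Total revenue = 72,800,000 + 71,600,000 + 71,000,000 + 46,600,000 = $262,000,000.

Total revenue: $262,000,000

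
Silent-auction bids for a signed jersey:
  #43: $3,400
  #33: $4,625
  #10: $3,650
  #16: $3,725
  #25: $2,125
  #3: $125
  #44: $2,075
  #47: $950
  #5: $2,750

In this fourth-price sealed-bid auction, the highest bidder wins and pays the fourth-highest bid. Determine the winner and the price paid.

Rule: the highest bidder wins and pays the fourth-highest bid.
Bids in order: 4,625 (#33) > 3,725 (#16) > 3,650 (#10) > 3,400 (#43) > 2,750 (#5) > 2,125 (#25) > …
#33 wins; payment is bid #4 in the ranking = $3,400.

#33 pays $3,400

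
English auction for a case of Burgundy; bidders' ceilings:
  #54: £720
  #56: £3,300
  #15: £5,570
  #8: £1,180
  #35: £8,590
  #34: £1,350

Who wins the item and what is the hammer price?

#35 wins at £5,570

Sorting limits: 8,590 (#35) > 5,570 (#15) > 3,300 (#56) > 1,350 (#34) > 1,180 (#8) > 720 (#54)
#15 is the last rival to drop out, at £5,570; #35 remains and wins at that price.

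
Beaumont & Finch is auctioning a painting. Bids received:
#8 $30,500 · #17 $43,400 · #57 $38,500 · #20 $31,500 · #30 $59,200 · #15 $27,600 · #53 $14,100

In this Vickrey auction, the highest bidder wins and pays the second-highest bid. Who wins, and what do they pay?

Bids ranked: 59,200 (#30) > 43,400 (#17) > 38,500 (#57) > 31,500 (#20) > 30,500 (#8) > 27,600 (#15) > …
Second-price: #30 pays #17's bid of $43,400.

#30 pays $43,400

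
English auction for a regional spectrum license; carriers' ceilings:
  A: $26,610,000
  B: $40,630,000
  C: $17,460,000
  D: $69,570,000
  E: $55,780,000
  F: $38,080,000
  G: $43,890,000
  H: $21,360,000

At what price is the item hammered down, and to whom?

Limits ranked: 69,570,000 (D) > 55,780,000 (E) > 43,890,000 (G) > 40,630,000 (B) > 38,080,000 (F) > 26,610,000 (A) > …
Once the price passes $55,780,000, only D is left; the hammer falls at E's limit of $55,780,000.

D wins at $55,780,000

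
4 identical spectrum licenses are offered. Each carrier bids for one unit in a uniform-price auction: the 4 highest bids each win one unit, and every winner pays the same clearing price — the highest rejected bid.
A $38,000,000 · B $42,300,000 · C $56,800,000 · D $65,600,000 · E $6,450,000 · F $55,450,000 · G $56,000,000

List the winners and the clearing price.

D, C, G, F; each pays $42,300,000

Bids ranked high→low: 65,600,000 (D), 56,800,000 (C), 56,000,000 (G), 55,450,000 (F), 42,300,000 (B), 38,000,000 (A), …
Winners (4 units): D, C, G, F.
Highest unsuccessful bid: $42,300,000 → clearing price.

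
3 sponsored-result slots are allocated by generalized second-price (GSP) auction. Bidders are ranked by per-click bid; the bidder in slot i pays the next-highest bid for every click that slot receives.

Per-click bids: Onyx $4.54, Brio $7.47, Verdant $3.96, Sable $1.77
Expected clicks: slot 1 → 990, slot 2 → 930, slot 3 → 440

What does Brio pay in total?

Brio pays $4494.60

Ranked by bid: $7.47 (Brio) > $4.54 (Onyx) > $3.96 (Verdant) > $1.77 (Sable)
Brio holds slot 1 → pays next bid $4.54 × 990 clicks = $4494.60.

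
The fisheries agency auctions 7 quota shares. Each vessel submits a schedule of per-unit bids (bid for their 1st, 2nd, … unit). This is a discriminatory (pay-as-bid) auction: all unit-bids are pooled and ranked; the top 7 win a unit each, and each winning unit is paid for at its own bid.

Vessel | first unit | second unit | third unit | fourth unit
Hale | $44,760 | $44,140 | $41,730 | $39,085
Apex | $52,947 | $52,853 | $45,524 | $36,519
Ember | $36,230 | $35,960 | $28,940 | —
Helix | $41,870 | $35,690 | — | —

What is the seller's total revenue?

Merging the schedules and taking the best 7: 52,947 (Apex-1), 52,853 (Apex-2), 45,524 (Apex-3), 44,760 (Hale-1), 44,140 (Hale-2), 41,870 (Helix-1), 41,730 (Hale-3)
Next rejected bid: $39,085 (not a price — pay-as-bid).
Each winning unit pays its own bid.
Revenue = 52,947 + 52,853 + 45,524 + 44,760 + 44,140 + 41,870 + 41,730 = $323,824.

Total revenue: $323,824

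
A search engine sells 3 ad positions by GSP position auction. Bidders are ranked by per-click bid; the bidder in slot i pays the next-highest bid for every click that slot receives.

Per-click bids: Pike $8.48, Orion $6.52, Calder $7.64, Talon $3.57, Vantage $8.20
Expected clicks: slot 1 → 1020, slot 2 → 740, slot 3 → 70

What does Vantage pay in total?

Vantage pays $5653.60

Ranked by bid: $8.48 (Pike) > $8.20 (Vantage) > $7.64 (Calder) > $6.52 (Orion) > …
Vantage holds slot 2 → pays next bid $7.64 × 740 clicks = $5653.60.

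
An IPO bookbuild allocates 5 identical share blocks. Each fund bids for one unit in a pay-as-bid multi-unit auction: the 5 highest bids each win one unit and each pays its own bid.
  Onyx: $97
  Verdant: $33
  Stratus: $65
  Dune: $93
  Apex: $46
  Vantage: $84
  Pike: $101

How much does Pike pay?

Sorting: 101 (Pike), 97 (Onyx), 93 (Dune), 84 (Vantage), 65 (Stratus), 46 (Apex), 33 (Verdant)
Winners (5 units): Pike, Onyx, Dune, Vantage, Stratus.
Pike wins → own bid $101.

Pike pays $101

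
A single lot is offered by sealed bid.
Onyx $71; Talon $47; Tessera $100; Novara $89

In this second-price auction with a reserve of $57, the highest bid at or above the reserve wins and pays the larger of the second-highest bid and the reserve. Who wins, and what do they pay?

Bids ranked: 100 (Tessera) > 89 (Novara) > 71 (Onyx) > 47 (Talon)
Tessera has the top bid at or above the reserve ($100).
Second-highest bid $89 exceeds the reserve $57 → payment $89.

Tessera pays $89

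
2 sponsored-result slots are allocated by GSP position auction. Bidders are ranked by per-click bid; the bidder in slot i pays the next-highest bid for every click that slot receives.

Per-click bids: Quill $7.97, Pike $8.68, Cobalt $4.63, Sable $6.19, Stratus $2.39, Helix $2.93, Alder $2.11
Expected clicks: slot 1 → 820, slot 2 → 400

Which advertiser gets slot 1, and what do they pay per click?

Sorting advertisers: $8.68 (Pike) > $7.97 (Quill) > $6.19 (Sable) > …
Slot 1 goes to the first-ranked bidder, Pike, who pays the next bid down: $7.97/click.

Pike; $7.97 per click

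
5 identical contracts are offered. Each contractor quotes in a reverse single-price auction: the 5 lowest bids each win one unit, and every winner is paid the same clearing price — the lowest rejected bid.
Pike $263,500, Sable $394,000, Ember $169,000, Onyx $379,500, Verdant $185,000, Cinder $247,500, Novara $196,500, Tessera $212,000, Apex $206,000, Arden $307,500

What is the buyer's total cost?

Bids ranked low→high: 169,000 (Ember), 185,000 (Verdant), 196,500 (Novara), 206,000 (Apex), 212,000 (Tessera), 247,500 (Cinder), 263,500 (Pike), …
Lowest 5: Ember, Verdant, Novara, Apex, Tessera.
Clearing price = lowest rejected bid = $247,500.
Total cost = 5 × $247,500 = $1,237,500.

Total cost: $1,237,500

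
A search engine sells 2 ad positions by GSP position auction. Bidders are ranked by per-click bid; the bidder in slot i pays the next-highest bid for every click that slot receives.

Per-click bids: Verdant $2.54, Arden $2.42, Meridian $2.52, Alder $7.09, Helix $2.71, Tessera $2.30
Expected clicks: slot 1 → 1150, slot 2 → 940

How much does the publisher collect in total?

Total revenue: $5504.10

Per-click bids in order: $7.09 (Alder) > $2.71 (Helix) > $2.54 (Verdant) > …
Slot 1: Alder pays $2.71 × 1150 = $3116.50
Slot 2: Helix pays $2.54 × 940 = $2387.60
Total = $5504.10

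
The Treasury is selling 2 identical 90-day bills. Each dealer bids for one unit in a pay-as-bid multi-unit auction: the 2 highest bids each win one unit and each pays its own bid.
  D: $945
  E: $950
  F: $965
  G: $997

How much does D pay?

D pays $0

Sorting: 997 (G), 965 (F), 950 (E), 945 (D)
The 2 highest are G, F.
D does not win → $0.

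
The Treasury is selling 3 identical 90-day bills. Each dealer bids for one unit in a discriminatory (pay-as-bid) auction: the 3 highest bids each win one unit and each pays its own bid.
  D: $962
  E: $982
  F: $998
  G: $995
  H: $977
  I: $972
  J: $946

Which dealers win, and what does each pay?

F $998, G $995, E $982

Ordering the bids: 998 (F), 995 (G), 982 (E), 977 (H), 972 (I), …
The 3 highest are F, G, E.
Each winner pays its own bid: F $998, G $995, E $982.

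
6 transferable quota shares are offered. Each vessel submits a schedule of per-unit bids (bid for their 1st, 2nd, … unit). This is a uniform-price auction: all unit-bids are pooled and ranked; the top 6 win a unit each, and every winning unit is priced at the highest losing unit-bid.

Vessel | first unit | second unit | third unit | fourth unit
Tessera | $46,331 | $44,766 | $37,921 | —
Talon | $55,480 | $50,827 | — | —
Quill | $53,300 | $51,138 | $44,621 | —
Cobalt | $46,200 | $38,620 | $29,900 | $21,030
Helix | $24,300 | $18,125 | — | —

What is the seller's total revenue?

Total revenue: $268,596

Pooled unit-bids ranked (top 6): 55,480 (Talon-1), 53,300 (Quill-1), 51,138 (Quill-2), 50,827 (Talon-2), 46,331 (Tessera-1), 46,200 (Cobalt-1)
First bid not allocated: $44,766.
Allocation: Cobalt 1, Quill 2, Talon 2, Tessera 1. Every unit priced at $44,766.
Revenue = 6 × 44,766 = $268,596.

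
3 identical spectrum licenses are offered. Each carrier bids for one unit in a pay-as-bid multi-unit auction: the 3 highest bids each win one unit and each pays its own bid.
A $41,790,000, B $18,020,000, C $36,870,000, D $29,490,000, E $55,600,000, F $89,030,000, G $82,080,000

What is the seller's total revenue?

Total revenue: $226,710,000

Bids ranked high→low: 89,030,000 (F), 82,080,000 (G), 55,600,000 (E), 41,790,000 (A), 36,870,000 (C), …
Top 3: F, G, E.
Total revenue = 89,030,000 + 82,080,000 + 55,600,000 = $226,710,000.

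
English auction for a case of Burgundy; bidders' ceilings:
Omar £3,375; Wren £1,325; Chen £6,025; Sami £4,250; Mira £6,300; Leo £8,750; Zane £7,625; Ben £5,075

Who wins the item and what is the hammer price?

Rule: the price rises until one bidder remains; the winner pays the price at which the last rival dropped out.
Sorting limits: 8,750 (Leo) > 7,625 (Zane) > 6,300 (Mira) > 6,025 (Chen) > 5,075 (Ben) > 4,250 (Sami) > …
Zane is the last rival to drop out, at £7,625; Leo remains and wins at that price.

Leo wins at £7,625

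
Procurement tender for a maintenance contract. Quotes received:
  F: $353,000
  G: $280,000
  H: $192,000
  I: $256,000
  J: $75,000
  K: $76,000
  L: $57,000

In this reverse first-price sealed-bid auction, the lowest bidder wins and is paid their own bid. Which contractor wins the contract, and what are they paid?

L is paid $57,000

Sorting bids: 57,000 (L) < 75,000 (J) < 76,000 (K) < 192,000 (H) < 256,000 (I) < 280,000 (G) < …
L is lowest → is paid own bid, $57,000.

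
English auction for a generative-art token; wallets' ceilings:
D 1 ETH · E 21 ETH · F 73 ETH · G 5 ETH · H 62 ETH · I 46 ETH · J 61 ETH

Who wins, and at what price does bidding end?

Limits in order: 73 (F) > 62 (H) > 61 (J) > 46 (I) > 21 (E) > 5 (G) > …
H is the last rival to drop out, at 62 ETH; F remains and wins at that price.

F wins at 62 ETH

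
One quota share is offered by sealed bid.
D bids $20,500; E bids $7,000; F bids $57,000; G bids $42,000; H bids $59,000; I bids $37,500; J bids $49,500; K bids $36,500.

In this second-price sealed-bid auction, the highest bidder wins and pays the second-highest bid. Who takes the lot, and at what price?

Rule: the highest bidder wins and pays the second-highest bid.
Bids ranked: 59,000 (H) > 57,000 (F) > 49,500 (J) > 42,000 (G) > 37,500 (I) > 36,500 (K) > …
H is highest; pays the second-highest bid, $57,000.

H pays $57,000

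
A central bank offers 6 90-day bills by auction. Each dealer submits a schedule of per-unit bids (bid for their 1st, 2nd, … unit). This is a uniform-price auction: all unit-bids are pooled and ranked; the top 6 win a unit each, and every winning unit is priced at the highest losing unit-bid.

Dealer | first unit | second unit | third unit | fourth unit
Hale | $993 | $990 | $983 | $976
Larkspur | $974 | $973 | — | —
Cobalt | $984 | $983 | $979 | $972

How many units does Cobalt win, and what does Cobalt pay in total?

Merging the schedules and taking the best 6: 993 (Hale-1), 990 (Hale-2), 984 (Cobalt-1), 983 (Hale-3), 983 (Cobalt-2), 979 (Cobalt-3)
The (k+1)-th unit-bid is $976.
Cobalt wins 3 unit(s) at $976 each.

Cobalt: 3 units, pays $2,928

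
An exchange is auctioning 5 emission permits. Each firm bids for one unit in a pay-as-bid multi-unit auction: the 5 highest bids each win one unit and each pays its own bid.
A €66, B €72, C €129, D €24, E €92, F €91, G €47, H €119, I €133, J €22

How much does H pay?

H pays €119

Ordering the bids: 133 (I), 129 (C), 119 (H), 92 (E), 91 (F), 72 (B), 66 (A), …
Winners (5 units): I, C, H, E, F.
H wins → own bid €119.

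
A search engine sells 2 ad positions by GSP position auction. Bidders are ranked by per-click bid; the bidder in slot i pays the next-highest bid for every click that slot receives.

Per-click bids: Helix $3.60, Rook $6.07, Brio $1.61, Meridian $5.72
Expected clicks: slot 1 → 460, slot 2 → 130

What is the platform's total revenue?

Sorting advertisers: $6.07 (Rook) > $5.72 (Meridian) > $3.60 (Helix) > …
Slot 1: Rook pays $5.72 × 460 = $2631.20
Slot 2: Meridian pays $3.60 × 130 = $468.00
Total = $3099.20

Total revenue: $3099.20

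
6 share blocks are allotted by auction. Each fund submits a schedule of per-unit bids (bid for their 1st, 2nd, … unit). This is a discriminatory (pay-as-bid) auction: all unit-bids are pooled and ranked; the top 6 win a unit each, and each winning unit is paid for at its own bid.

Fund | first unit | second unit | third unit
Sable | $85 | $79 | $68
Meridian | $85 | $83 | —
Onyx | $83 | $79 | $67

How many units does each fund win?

Merging the schedules and taking the best 6: 85 (Sable-1), 85 (Meridian-1), 83 (Meridian-2), 83 (Onyx-1), 79 (Sable-2), 79 (Onyx-2)
Next rejected bid: $68 (not a price — pay-as-bid).
Allocation: Meridian 2, Onyx 2, Sable 2.

Meridian 2, Onyx 2, Sable 2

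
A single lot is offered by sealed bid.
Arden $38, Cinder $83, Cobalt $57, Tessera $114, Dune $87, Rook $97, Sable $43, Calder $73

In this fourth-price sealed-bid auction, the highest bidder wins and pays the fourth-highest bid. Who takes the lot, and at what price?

Bids in order: 114 (Tessera) > 97 (Rook) > 87 (Dune) > 83 (Cinder) > 73 (Calder) > 57 (Cobalt) > …
Tessera is highest; pays the fourth-highest bid, $83.

Tessera pays $83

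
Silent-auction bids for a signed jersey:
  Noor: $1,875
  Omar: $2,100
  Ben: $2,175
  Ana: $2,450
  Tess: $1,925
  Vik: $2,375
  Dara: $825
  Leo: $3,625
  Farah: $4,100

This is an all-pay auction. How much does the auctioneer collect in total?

Total revenue: $21,450

Rule: the highest bidder wins the item, but every bidder pays their own bid.
Bids in order: 4,100 (Farah) > 3,625 (Leo) > 2,450 (Ana) > 2,375 (Vik) > 2,175 (Ben) > 2,100 (Omar) > …
Every bidder forfeits their bid regardless of winning.
Revenue = 1,875 + 2,100 + 2,175 + 2,450 + 1,925 + 2,375 + 825 + 3,625 + 4,100 = $21,450.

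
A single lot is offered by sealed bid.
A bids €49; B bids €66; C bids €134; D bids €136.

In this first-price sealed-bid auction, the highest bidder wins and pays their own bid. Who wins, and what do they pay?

D pays €136

Bids in order: 136 (D) > 134 (C) > 66 (B) > 49 (A)
D is highest → pays own bid, €136.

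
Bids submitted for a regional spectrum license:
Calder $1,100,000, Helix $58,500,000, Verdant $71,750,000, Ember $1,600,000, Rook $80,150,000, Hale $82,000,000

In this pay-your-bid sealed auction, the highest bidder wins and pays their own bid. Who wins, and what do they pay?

Bids in order: 82,000,000 (Hale) > 80,150,000 (Rook) > 71,750,000 (Verdant) > 58,500,000 (Helix) > 1,600,000 (Ember) > 1,100,000 (Calder)
First-price: Hale pays what they bid, $82,000,000.

Hale pays $82,000,000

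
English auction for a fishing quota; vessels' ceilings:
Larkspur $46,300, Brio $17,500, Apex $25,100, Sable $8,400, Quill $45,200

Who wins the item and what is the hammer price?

Limits in order: 46,300 (Larkspur) > 45,200 (Quill) > 25,100 (Apex) > 17,500 (Brio) > 8,400 (Sable)
Bidding ends when Quill exits at $45,200; Larkspur takes it.

Larkspur wins at $45,200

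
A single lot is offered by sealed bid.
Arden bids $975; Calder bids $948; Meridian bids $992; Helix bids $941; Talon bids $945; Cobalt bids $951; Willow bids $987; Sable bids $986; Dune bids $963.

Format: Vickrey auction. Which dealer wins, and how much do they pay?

Bids ranked: 992 (Meridian) > 987 (Willow) > 986 (Sable) > 975 (Arden) > 963 (Dune) > 951 (Cobalt) > …
Meridian is highest; pays the second-highest bid, $987.

Meridian pays $987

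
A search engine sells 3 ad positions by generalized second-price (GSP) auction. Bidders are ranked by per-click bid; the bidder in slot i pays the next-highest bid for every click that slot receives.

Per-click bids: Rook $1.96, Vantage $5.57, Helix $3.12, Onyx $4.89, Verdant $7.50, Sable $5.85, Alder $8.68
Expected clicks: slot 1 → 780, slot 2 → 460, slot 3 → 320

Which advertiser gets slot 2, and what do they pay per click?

Verdant; $5.85 per click

Ranked by bid: $8.68 (Alder) > $7.50 (Verdant) > $5.85 (Sable) > $5.57 (Vantage) > …
Slot 2 goes to the second-ranked bidder, Verdant, who pays the next bid down: $5.85/click.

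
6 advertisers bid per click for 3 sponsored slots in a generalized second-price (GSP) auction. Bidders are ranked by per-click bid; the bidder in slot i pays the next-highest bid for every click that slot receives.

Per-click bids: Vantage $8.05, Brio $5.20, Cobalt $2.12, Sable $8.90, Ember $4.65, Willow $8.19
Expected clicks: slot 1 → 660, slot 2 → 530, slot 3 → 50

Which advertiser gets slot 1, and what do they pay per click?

Per-click bids in order: $8.90 (Sable) > $8.19 (Willow) > $8.05 (Vantage) > $5.20 (Brio) > …
Slot 1 goes to the first-ranked bidder, Sable, who pays the next bid down: $8.19/click.

Sable; $8.19 per click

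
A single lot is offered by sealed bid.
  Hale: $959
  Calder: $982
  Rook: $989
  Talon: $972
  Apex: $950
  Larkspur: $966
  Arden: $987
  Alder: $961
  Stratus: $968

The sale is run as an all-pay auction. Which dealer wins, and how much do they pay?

Bids ranked: 989 (Rook) > 987 (Arden) > 982 (Calder) > 972 (Talon) > 968 (Stratus) > 966 (Larkspur) > …
Rook wins with the top bid; all bids are sunk regardless.

Rook pays $989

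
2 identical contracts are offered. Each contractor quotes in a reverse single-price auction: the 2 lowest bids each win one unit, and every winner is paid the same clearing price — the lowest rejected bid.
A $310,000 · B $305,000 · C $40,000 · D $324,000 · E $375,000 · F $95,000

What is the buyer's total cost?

Total cost: $610,000

Ordering the bids: 40,000 (C), 95,000 (F), 305,000 (B), 310,000 (A), …
The 2 lowest are C, F.
Clearing price = lowest rejected bid = $305,000.
Total cost = 2 × $305,000 = $610,000.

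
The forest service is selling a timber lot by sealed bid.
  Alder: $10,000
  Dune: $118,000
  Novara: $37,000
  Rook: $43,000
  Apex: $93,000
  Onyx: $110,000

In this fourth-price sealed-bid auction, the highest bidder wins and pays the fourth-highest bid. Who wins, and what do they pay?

Bids ranked: 118,000 (Dune) > 110,000 (Onyx) > 93,000 (Apex) > 43,000 (Rook) > 37,000 (Novara) > 10,000 (Alder)
Dune wins; payment is bid #4 in the ranking = $43,000.

Dune pays $43,000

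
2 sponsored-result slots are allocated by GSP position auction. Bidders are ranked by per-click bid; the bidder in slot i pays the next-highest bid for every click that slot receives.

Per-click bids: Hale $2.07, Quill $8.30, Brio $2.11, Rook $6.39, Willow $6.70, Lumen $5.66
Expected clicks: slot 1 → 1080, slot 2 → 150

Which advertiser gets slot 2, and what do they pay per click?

Per-click bids in order: $8.30 (Quill) > $6.70 (Willow) > $6.39 (Rook) > …
Slot 2 goes to the second-ranked bidder, Willow, who pays the next bid down: $6.39/click.

Willow; $6.39 per click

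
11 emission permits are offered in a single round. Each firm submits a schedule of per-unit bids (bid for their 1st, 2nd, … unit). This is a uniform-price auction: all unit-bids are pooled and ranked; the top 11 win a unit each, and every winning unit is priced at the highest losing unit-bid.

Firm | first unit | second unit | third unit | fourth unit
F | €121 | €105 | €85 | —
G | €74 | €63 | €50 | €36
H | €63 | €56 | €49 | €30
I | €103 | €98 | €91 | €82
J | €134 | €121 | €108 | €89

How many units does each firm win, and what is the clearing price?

F 3, I 4, J 4; clearing price €74

Pooled unit-bids ranked (top 11): 134 (J-1), 121 (F-1), 121 (J-2), 108 (J-3), 105 (F-2), 103 (I-1), 98 (I-2), 91 (I-3), 89 (J-4), 85 (F-3), 82 (I-4)
The (k+1)-th unit-bid is €74.
Allocation: F 3, I 4, J 4.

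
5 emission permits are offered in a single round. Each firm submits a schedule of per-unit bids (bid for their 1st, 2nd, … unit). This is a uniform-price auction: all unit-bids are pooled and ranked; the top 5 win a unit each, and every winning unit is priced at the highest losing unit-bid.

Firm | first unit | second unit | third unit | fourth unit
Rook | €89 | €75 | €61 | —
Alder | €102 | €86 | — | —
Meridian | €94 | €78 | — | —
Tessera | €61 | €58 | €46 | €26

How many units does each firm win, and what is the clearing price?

Merging the schedules and taking the best 5: 102 (Alder-1), 94 (Meridian-1), 89 (Rook-1), 86 (Alder-2), 78 (Meridian-2)
Highest rejected unit-bid = €75.
Allocation: Alder 2, Meridian 2, Rook 1.

Alder 2, Meridian 2, Rook 1; clearing price €75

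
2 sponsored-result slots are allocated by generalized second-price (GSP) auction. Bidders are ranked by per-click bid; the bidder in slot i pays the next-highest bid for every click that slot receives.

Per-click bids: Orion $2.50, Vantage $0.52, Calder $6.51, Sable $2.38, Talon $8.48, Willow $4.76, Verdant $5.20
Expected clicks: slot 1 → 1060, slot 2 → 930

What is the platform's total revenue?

Total revenue: $11736.60

Ranked by bid: $8.48 (Talon) > $6.51 (Calder) > $5.20 (Verdant) > …
Slot 1: Talon pays $6.51 × 1060 = $6900.60
Slot 2: Calder pays $5.20 × 930 = $4836.00
Total = $11736.60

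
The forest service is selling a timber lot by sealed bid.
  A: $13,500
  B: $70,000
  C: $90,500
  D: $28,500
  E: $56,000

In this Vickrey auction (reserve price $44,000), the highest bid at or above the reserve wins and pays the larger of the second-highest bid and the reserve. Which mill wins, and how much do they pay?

C pays $70,000

Sorting bids: 90,500 (C) > 70,000 (B) > 56,000 (E) > 28,500 (D) > 13,500 (A)
C has the top bid at or above the reserve ($90,500).
max(second-highest $70,000, reserve $44,000) = $70,000; the reserve does not bind.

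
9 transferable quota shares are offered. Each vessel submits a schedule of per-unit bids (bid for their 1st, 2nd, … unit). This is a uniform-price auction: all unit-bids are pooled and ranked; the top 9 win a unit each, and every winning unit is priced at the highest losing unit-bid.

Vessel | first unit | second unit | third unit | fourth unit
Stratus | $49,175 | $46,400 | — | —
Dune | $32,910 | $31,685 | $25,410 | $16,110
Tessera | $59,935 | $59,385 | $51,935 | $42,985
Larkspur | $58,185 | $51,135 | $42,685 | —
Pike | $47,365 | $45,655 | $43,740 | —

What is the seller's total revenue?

Merging the schedules and taking the best 9: 59,935 (Tessera-1), 59,385 (Tessera-2), 58,185 (Larkspur-1), 51,935 (Tessera-3), 51,135 (Larkspur-2), 49,175 (Stratus-1), 47,365 (Pike-1), 46,400 (Stratus-2), 45,655 (Pike-2)
First bid not allocated: $43,740.
Allocation: Larkspur 2, Pike 2, Stratus 2, Tessera 3. Every unit priced at $43,740.
Revenue = 9 × 43,740 = $393,660.

Total revenue: $393,660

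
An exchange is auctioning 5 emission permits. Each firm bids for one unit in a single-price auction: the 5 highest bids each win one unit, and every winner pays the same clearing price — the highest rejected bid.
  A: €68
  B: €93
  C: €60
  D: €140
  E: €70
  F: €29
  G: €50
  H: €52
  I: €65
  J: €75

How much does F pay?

Ordering the bids: 140 (D), 93 (B), 75 (J), 70 (E), 68 (A), 65 (I), 60 (C), …
The 5 highest are D, B, J, E, A.
Clearing price = highest rejected bid = €65.
F does not win → pays €0.

F pays €0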